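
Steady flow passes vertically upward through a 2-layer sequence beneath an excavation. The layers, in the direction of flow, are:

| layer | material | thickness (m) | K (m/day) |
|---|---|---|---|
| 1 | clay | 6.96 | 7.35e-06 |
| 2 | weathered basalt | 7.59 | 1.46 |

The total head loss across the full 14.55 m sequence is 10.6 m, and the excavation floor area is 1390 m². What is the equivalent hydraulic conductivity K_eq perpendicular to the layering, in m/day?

1.54e-05

Flow is perpendicular to layering, so the layers act in series and the equivalent K is the thickness-weighted harmonic mean.
Total thickness L = 6.96 + 7.59 = 14.55 m.
Σ(b_i/K_i) = 6.96/7.35e-06 + 7.59/1.46 = 9.469e+05 d.
K_eq = L / Σ(b_i/K_i) = 14.55 / 9.469e+05 = 1.537e-05 m/day.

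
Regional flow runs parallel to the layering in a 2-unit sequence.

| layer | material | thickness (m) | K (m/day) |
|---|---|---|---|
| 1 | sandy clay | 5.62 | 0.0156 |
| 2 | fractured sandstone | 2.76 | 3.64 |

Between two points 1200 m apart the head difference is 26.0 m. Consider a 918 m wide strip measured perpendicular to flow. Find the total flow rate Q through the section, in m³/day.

202

Flow is parallel to layering, so each bed carries its own Darcy discharge and the transmissivities add.
Σ(K_i·b_i) = 0.0156×5.62 + 3.64×2.76 = 10.13 m²/day.
Hydraulic gradient i = Δh / L = 26.0 / 1200 = 0.02167.
Q = Σ(K_i·b_i) · W · i = 10.13 × 918 × 0.02167 = 201.6 m³/day.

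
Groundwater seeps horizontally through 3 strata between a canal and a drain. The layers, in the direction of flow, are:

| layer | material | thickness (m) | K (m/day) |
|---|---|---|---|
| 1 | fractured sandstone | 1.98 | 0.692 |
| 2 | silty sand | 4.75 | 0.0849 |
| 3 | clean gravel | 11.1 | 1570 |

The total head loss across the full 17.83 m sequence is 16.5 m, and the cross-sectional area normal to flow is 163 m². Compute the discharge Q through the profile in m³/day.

Flow is perpendicular to layering, so the layers act in series and the equivalent K is the thickness-weighted harmonic mean.
Total thickness L = 1.98 + 4.75 + 11.1 = 17.83 m.
Σ(b_i/K_i) = 1.98/0.692 + 4.75/0.0849 + 11.1/1570 = 58.82 d.
K_eq = L / Σ(b_i/K_i) = 17.83 / 58.82 = 0.3031 m/day.
Q = K_eq · A · (Δh/L) = 0.3031 × 163 × (16.5/17.83) = 45.73 m³/day.

45.7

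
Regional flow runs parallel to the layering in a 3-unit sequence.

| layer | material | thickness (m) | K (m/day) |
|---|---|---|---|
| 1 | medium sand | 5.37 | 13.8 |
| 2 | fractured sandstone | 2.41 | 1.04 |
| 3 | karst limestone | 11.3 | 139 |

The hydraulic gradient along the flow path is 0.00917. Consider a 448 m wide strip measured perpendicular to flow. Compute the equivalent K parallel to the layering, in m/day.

Flow is parallel to layering, so each bed carries its own Darcy discharge and the transmissivities add.
Σ(K_i·b_i) = 13.8×5.37 + 1.04×2.41 + 139×11.3 = 1647 m²/day.
Total thickness b = 19.08 m, so K_eq = Σ(K_i·b_i)/b = 86.34 m/day.

86.3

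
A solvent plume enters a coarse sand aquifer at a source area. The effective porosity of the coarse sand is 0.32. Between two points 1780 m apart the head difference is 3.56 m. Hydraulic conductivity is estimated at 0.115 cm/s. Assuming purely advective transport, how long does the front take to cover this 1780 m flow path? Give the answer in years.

7.85

Convert K: 0.115 cm/s × 864 = 99.36 m/day.
Hydraulic gradient i = Δh / L = 3.56 / 1780 = 0.002000.
Darcy flux q = K · i = 99.36 × 0.002000 = 0.1987 m/day.
Seepage velocity v = q / n_e = 0.1987 / 0.32 = 0.6210 m/day.
Travel time t = L / v = 1780 / 0.6210 = 2866 days = 7.848 years.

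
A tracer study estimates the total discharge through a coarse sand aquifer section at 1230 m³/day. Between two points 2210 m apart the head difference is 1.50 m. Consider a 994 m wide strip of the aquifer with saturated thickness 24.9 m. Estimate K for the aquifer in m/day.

Cross-sectional area A = 994 × 24.9 = 24751 m².
Hydraulic gradient i = Δh / L = 1.50 / 2210 = 0.0006787.
From Q = K·A·i, K = Q / (A·i) = 1230 / (24751 × 0.0006787) = 73.22 m/day.

73.2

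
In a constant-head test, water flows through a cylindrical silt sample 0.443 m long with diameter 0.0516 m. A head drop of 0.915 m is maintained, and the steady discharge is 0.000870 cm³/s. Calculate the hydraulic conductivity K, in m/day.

0.0174

Cross-sectional area A = π·(d/2)² = π × (0.0516/2)² = 0.002091 m².
Convert discharge: 0.000870 cm³/s = 8.700e-10 m³/s.
Darcy's law rearranged: K = Q·L / (A·Δh) = 8.700e-10 × 0.443 / (0.002091 × 0.915) = 2.014e-07 m/s = 0.01740 m/day.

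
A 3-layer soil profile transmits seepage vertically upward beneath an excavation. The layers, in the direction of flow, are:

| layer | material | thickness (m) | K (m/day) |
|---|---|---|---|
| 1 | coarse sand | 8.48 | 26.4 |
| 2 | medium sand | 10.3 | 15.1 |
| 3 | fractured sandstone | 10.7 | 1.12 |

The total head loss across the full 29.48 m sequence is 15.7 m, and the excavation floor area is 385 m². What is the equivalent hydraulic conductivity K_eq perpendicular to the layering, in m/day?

2.79

Flow is perpendicular to layering, so the layers act in series and the equivalent K is the thickness-weighted harmonic mean.
Total thickness L = 8.48 + 10.3 + 10.7 = 29.48 m.
Σ(b_i/K_i) = 8.48/26.4 + 10.3/15.1 + 10.7/1.12 = 10.56 d.
K_eq = L / Σ(b_i/K_i) = 29.48 / 10.56 = 2.792 m/day.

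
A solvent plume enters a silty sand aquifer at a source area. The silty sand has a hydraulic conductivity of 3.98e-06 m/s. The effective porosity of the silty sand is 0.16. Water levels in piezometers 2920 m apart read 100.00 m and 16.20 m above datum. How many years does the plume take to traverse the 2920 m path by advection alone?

130

Convert K: 3.98e-06 m/s × 86400 = 0.3439 m/day.
Hydraulic gradient i = (100.00 − 16.20) / 2920 = 83.8 / 2920 = 0.02870.
Darcy flux q = K · i = 0.3439 × 0.02870 = 0.009869 m/day.
Seepage velocity v = q / n_e = 0.009869 / 0.16 = 0.06168 m/day.
Travel time t = L / v = 2920 / 0.06168 = 47342 days = 129.6 years.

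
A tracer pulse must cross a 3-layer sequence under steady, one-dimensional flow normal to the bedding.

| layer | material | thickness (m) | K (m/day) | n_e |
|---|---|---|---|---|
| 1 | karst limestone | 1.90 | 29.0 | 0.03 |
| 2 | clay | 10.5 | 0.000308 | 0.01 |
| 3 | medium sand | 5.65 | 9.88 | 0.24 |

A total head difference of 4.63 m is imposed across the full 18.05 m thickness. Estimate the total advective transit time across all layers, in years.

30.6

With flow normal to the layers, continuity requires the same specific discharge q through every layer.
Σ(b_i/K_i) = 1.90/29.0 + 10.5/0.000308 + 5.65/9.88 = 34092 d.
q = Δh / Σ(b_i/K_i) = 4.63 / 34092 = 0.0001358 m/day.
In each layer the seepage velocity is v_i = q/n_i, so the layer transit time is t_i = b_i·n_i / q:
  layer 1 (karst limestone): t_1 = 1.90 × 0.03 / 0.0001358 = 419.7 d
  layer 2 (clay): t_2 = 10.5 × 0.01 / 0.0001358 = 773.1 d
  layer 3 (medium sand): t_3 = 5.65 × 0.24 / 0.0001358 = 9984 d
Total t = Σ t_i = 11177 days = 30.60 years.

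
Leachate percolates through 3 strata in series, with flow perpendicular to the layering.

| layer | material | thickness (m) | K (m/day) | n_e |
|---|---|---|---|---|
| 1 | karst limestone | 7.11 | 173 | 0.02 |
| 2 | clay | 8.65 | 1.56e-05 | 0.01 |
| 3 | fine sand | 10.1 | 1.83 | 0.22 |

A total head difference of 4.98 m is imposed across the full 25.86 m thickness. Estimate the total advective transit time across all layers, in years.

747

With flow normal to the layers, continuity requires the same specific discharge q through every layer.
Σ(b_i/K_i) = 7.11/173 + 8.65/1.56e-05 + 10.1/1.83 = 5.545e+05 d.
q = Δh / Σ(b_i/K_i) = 4.98 / 5.545e+05 = 8.981e-06 m/day.
In each layer the seepage velocity is v_i = q/n_i, so the layer transit time is t_i = b_i·n_i / q:
  layer 1 (karst limestone): t_1 = 7.11 × 0.02 / 8.981e-06 = 15833 d
  layer 2 (clay): t_2 = 8.65 × 0.01 / 8.981e-06 = 9631 d
  layer 3 (fine sand): t_3 = 10.1 × 0.22 / 8.981e-06 = 2.474e+05 d
Total t = Σ t_i = 2.729e+05 days = 747.1 years.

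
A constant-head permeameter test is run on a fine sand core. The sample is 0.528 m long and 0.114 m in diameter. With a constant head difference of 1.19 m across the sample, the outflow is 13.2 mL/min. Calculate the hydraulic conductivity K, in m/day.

0.826

Cross-sectional area A = π·(d/2)² = π × (0.114/2)² = 0.01021 m².
Convert discharge: 13.2 mL/min = 2.200e-07 m³/s.
Darcy's law rearranged: K = Q·L / (A·Δh) = 2.200e-07 × 0.528 / (0.01021 × 1.19) = 9.563e-06 m/s = 0.8263 m/day.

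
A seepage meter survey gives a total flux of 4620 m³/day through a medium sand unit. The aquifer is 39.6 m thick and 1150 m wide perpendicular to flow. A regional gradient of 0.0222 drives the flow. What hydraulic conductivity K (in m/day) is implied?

Cross-sectional area A = 1150 × 39.6 = 45540 m².
Hydraulic gradient i = 0.0222.
From Q = K·A·i, K = Q / (A·i) = 4620 / (45540 × 0.02220) = 4.570 m/day.

4.57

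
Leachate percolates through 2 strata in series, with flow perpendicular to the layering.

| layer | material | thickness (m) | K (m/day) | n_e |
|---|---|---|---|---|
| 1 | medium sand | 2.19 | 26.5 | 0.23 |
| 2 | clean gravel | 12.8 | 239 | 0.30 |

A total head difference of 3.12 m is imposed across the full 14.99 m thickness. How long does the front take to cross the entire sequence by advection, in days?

With flow normal to the layers, continuity requires the same specific discharge q through every layer.
Σ(b_i/K_i) = 2.19/26.5 + 12.8/239 = 0.1362 d.
q = Δh / Σ(b_i/K_i) = 3.12 / 0.1362 = 22.91 m/day.
In each layer the seepage velocity is v_i = q/n_i, so the layer transit time is t_i = b_i·n_i / q:
  layer 1 (medium sand): t_1 = 2.19 × 0.23 / 22.91 = 0.02199 d
  layer 2 (clean gravel): t_2 = 12.8 × 0.30 / 22.91 = 0.1676 d
Total t = Σ t_i = 0.1896 days.

0.190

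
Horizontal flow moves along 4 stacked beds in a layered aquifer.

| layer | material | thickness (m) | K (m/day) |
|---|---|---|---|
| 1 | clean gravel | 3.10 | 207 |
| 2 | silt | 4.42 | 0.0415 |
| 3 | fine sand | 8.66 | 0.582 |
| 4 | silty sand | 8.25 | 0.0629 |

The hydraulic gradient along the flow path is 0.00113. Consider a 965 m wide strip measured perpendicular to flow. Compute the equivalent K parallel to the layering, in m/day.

26.5

Flow is parallel to layering, so each bed carries its own Darcy discharge and the transmissivities add.
Σ(K_i·b_i) = 207×3.10 + 0.0415×4.42 + 0.582×8.66 + 0.0629×8.25 = 647.4 m²/day.
Total thickness b = 24.43 m, so K_eq = Σ(K_i·b_i)/b = 26.50 m/day.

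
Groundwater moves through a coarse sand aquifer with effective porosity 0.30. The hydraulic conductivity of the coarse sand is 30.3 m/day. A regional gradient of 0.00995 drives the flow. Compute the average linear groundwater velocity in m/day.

Hydraulic gradient i = 0.00995.
Darcy flux q = K · i = 30.30 × 0.009950 = 0.3015 m/day.
Seepage velocity v = q / n_e = 0.3015 / 0.30 = 1.005 m/day.

1.00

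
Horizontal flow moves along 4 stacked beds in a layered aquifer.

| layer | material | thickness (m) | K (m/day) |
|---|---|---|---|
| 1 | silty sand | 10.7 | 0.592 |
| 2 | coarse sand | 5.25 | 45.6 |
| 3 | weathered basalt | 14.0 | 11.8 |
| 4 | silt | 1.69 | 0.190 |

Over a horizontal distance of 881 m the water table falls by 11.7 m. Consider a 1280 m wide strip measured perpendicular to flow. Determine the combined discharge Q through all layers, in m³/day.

6990

Flow is parallel to layering, so each bed carries its own Darcy discharge and the transmissivities add.
Σ(K_i·b_i) = 0.592×10.7 + 45.6×5.25 + 11.8×14.0 + 0.190×1.69 = 411.3 m²/day.
Hydraulic gradient i = Δh / L = 11.7 / 881 = 0.01328.
Q = Σ(K_i·b_i) · W · i = 411.3 × 1280 × 0.01328 = 6991 m³/day.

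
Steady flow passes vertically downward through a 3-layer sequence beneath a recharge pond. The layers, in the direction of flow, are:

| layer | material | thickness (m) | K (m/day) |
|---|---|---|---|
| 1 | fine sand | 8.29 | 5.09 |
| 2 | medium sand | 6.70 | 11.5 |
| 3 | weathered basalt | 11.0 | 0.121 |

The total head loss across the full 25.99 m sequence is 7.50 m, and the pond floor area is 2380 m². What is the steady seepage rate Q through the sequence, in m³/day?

192

Flow is perpendicular to layering, so the layers act in series and the equivalent K is the thickness-weighted harmonic mean.
Total thickness L = 8.29 + 6.70 + 11.0 = 25.99 m.
Σ(b_i/K_i) = 8.29/5.09 + 6.70/11.5 + 11.0/0.121 = 93.12 d.
K_eq = L / Σ(b_i/K_i) = 25.99 / 93.12 = 0.2791 m/day.
Q = K_eq · A · (Δh/L) = 0.2791 × 2380 × (7.50/25.99) = 191.7 m³/day.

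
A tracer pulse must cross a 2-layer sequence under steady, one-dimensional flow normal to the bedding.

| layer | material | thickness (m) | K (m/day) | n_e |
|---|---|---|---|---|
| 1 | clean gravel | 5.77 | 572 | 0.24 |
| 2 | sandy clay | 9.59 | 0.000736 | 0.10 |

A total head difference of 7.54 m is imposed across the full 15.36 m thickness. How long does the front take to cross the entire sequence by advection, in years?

With flow normal to the layers, continuity requires the same specific discharge q through every layer.
Σ(b_i/K_i) = 5.77/572 + 9.59/0.000736 = 13030 d.
q = Δh / Σ(b_i/K_i) = 7.54 / 13030 = 0.0005787 m/day.
In each layer the seepage velocity is v_i = q/n_i, so the layer transit time is t_i = b_i·n_i / q:
  layer 1 (clean gravel): t_1 = 5.77 × 0.24 / 0.0005787 = 2393 d
  layer 2 (sandy clay): t_2 = 9.59 × 0.10 / 0.0005787 = 1657 d
Total t = Σ t_i = 4050 days = 11.09 years.

11.1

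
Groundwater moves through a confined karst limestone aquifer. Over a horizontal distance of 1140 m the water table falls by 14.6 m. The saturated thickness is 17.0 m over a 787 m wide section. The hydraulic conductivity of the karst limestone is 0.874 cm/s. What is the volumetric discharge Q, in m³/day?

Convert K: 0.874 cm/s × 864 = 755.1 m/day.
Cross-sectional area A = 787 × 17.0 = 13379 m².
Hydraulic gradient i = Δh / L = 14.6 / 1140 = 0.01281.
Darcy's law: Q = K · A · i = 755.1 × 13379 × 0.01281 = 1.294e+05 m³/day.

129000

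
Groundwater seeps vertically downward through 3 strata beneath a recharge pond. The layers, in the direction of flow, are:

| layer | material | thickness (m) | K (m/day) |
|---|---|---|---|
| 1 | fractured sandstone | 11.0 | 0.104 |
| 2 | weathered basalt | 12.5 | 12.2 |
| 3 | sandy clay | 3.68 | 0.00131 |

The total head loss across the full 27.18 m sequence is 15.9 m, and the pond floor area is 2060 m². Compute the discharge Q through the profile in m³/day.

11.2

Flow is perpendicular to layering, so the layers act in series and the equivalent K is the thickness-weighted harmonic mean.
Total thickness L = 11.0 + 12.5 + 3.68 = 27.18 m.
Σ(b_i/K_i) = 11.0/0.104 + 12.5/12.2 + 3.68/0.00131 = 2916 d.
K_eq = L / Σ(b_i/K_i) = 27.18 / 2916 = 0.009321 m/day.
Q = K_eq · A · (Δh/L) = 0.009321 × 2060 × (15.9/27.18) = 11.23 m³/day.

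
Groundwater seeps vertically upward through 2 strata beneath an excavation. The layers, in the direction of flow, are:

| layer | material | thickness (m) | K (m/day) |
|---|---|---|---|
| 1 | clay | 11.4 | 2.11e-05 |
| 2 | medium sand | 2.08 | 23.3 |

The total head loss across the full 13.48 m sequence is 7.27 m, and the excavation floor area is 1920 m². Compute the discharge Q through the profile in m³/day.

0.0258

Flow is perpendicular to layering, so the layers act in series and the equivalent K is the thickness-weighted harmonic mean.
Total thickness L = 11.4 + 2.08 = 13.48 m.
Σ(b_i/K_i) = 11.4/2.11e-05 + 2.08/23.3 = 5.403e+05 d.
K_eq = L / Σ(b_i/K_i) = 13.48 / 5.403e+05 = 2.495e-05 m/day.
Q = K_eq · A · (Δh/L) = 2.495e-05 × 1920 × (7.27/13.48) = 0.02584 m³/day.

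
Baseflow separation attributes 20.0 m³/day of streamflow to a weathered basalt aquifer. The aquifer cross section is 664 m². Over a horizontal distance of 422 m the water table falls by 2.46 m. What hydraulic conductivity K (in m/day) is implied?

5.17

Hydraulic gradient i = Δh / L = 2.46 / 422 = 0.005829.
From Q = K·A·i, K = Q / (A·i) = 20.0 / (664.0 × 0.005829) = 5.167 m/day.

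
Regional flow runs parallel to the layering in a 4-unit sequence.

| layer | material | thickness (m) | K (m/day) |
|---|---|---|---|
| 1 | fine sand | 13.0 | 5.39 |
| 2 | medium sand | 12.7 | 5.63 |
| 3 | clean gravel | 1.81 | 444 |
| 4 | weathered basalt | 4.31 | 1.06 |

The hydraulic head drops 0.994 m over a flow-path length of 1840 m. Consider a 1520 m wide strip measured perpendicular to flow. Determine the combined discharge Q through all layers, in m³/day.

780

Flow is parallel to layering, so each bed carries its own Darcy discharge and the transmissivities add.
Σ(K_i·b_i) = 5.39×13.0 + 5.63×12.7 + 444×1.81 + 1.06×4.31 = 949.8 m²/day.
Hydraulic gradient i = Δh / L = 0.994 / 1840 = 0.0005402.
Q = Σ(K_i·b_i) · W · i = 949.8 × 1520 × 0.0005402 = 779.9 m³/day.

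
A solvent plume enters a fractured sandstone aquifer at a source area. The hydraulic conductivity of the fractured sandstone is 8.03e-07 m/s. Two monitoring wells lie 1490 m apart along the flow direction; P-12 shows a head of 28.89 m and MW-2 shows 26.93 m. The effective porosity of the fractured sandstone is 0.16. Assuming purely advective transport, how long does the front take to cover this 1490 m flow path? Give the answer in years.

7150

Convert K: 8.03e-07 m/s × 86400 = 0.06938 m/day.
Hydraulic gradient i = (28.89 − 26.93) / 1490 = 1.96 / 1490 = 0.001315.
Darcy flux q = K · i = 0.06938 × 0.001315 = 9.126e-05 m/day.
Seepage velocity v = q / n_e = 9.126e-05 / 0.16 = 0.0005704 m/day.
Travel time t = L / v = 1490 / 0.0005704 = 2.612e+06 days = 7152 years.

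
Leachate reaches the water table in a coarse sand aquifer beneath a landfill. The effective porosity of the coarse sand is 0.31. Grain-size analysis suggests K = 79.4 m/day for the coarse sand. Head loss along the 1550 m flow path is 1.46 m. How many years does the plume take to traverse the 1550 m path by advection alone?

17.6

Hydraulic gradient i = Δh / L = 1.46 / 1550 = 0.0009419.
Darcy flux q = K · i = 79.40 × 0.0009419 = 0.07479 m/day.
Seepage velocity v = q / n_e = 0.07479 / 0.31 = 0.2413 m/day.
Travel time t = L / v = 1550 / 0.2413 = 6425 days = 17.59 years.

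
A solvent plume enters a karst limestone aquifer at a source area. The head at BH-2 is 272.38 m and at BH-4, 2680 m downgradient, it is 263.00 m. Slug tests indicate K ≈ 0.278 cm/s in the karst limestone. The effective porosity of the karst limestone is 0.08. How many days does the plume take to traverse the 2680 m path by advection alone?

255

Convert K: 0.278 cm/s × 864 = 240.2 m/day.
Hydraulic gradient i = (272.38 − 263.00) / 2680 = 9.38 / 2680 = 0.003500.
Darcy flux q = K · i = 240.2 × 0.003500 = 0.8407 m/day.
Seepage velocity v = q / n_e = 0.8407 / 0.08 = 10.51 m/day.
Travel time t = L / v = 2680 / 10.51 = 255.0 days.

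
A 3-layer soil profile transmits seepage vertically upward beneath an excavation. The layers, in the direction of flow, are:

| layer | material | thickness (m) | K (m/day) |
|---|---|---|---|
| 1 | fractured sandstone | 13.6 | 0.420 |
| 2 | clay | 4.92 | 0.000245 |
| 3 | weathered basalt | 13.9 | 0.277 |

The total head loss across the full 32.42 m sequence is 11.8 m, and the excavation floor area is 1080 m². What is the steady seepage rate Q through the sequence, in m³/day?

0.632

Flow is perpendicular to layering, so the layers act in series and the equivalent K is the thickness-weighted harmonic mean.
Total thickness L = 13.6 + 4.92 + 13.9 = 32.42 m.
Σ(b_i/K_i) = 13.6/0.420 + 4.92/0.000245 + 13.9/0.277 = 20164 d.
K_eq = L / Σ(b_i/K_i) = 32.42 / 20164 = 0.001608 m/day.
Q = K_eq · A · (Δh/L) = 0.001608 × 1080 × (11.8/32.42) = 0.6320 m³/day.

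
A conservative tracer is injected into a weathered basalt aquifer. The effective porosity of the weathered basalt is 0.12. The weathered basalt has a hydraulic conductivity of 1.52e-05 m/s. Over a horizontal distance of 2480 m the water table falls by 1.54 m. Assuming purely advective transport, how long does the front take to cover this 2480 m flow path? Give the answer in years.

999

Convert K: 1.52e-05 m/s × 86400 = 1.313 m/day.
Hydraulic gradient i = Δh / L = 1.54 / 2480 = 0.0006210.
Darcy flux q = K · i = 1.313 × 0.0006210 = 0.0008155 m/day.
Seepage velocity v = q / n_e = 0.0008155 / 0.12 = 0.006796 m/day.
Travel time t = L / v = 2480 / 0.006796 = 3.649e+05 days = 999.1 years.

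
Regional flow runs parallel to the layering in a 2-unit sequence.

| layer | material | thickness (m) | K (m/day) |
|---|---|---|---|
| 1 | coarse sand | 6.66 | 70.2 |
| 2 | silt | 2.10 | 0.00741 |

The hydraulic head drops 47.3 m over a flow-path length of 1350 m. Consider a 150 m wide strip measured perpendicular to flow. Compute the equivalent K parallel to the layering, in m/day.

53.4

Flow is parallel to layering, so each bed carries its own Darcy discharge and the transmissivities add.
Σ(K_i·b_i) = 70.2×6.66 + 0.00741×2.10 = 467.5 m²/day.
Total thickness b = 8.760 m, so K_eq = Σ(K_i·b_i)/b = 53.37 m/day.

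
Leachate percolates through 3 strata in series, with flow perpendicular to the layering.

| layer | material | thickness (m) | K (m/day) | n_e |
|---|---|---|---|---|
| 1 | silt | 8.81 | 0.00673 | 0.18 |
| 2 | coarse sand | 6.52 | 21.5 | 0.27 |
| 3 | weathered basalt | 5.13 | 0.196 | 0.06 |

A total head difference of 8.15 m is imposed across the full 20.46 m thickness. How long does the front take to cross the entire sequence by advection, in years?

1.64

With flow normal to the layers, continuity requires the same specific discharge q through every layer.
Σ(b_i/K_i) = 8.81/0.00673 + 6.52/21.5 + 5.13/0.196 = 1336 d.
q = Δh / Σ(b_i/K_i) = 8.15 / 1336 = 0.006102 m/day.
In each layer the seepage velocity is v_i = q/n_i, so the layer transit time is t_i = b_i·n_i / q:
  layer 1 (silt): t_1 = 8.81 × 0.18 / 0.006102 = 259.9 d
  layer 2 (coarse sand): t_2 = 6.52 × 0.27 / 0.006102 = 288.5 d
  layer 3 (weathered basalt): t_3 = 5.13 × 0.06 / 0.006102 = 50.44 d
Total t = Σ t_i = 598.8 days = 1.639 years.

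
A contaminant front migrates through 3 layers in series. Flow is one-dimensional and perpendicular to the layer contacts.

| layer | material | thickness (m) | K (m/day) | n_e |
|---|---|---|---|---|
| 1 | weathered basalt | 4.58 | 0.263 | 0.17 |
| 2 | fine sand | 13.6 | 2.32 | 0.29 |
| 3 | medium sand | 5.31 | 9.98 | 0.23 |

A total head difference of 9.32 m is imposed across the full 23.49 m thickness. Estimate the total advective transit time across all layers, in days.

15.2

With flow normal to the layers, continuity requires the same specific discharge q through every layer.
Σ(b_i/K_i) = 4.58/0.263 + 13.6/2.32 + 5.31/9.98 = 23.81 d.
q = Δh / Σ(b_i/K_i) = 9.32 / 23.81 = 0.3915 m/day.
In each layer the seepage velocity is v_i = q/n_i, so the layer transit time is t_i = b_i·n_i / q:
  layer 1 (weathered basalt): t_1 = 4.58 × 0.17 / 0.3915 = 1.989 d
  layer 2 (fine sand): t_2 = 13.6 × 0.29 / 0.3915 = 10.08 d
  layer 3 (medium sand): t_3 = 5.31 × 0.23 / 0.3915 = 3.120 d
Total t = Σ t_i = 15.18 days.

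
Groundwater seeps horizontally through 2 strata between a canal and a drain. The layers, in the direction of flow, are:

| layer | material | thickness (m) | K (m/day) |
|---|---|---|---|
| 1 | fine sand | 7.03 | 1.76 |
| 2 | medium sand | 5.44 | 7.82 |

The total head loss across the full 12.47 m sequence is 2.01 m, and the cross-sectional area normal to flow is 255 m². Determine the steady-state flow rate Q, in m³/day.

109

Flow is perpendicular to layering, so the layers act in series and the equivalent K is the thickness-weighted harmonic mean.
Total thickness L = 7.03 + 5.44 = 12.47 m.
Σ(b_i/K_i) = 7.03/1.76 + 5.44/7.82 = 4.690 d.
K_eq = L / Σ(b_i/K_i) = 12.47 / 4.690 = 2.659 m/day.
Q = K_eq · A · (Δh/L) = 2.659 × 255 × (2.01/12.47) = 109.3 m³/day.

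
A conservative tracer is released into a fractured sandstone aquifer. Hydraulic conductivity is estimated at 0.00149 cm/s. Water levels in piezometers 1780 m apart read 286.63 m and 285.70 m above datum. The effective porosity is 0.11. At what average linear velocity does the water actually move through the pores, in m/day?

0.00611

Convert K: 0.00149 cm/s × 864 = 1.287 m/day.
Hydraulic gradient i = (286.63 − 285.70) / 1780 = 0.93 / 1780 = 0.0005225.
Darcy flux q = K · i = 1.287 × 0.0005225 = 0.0006726 m/day.
Seepage velocity v = q / n_e = 0.0006726 / 0.11 = 0.006115 m/day.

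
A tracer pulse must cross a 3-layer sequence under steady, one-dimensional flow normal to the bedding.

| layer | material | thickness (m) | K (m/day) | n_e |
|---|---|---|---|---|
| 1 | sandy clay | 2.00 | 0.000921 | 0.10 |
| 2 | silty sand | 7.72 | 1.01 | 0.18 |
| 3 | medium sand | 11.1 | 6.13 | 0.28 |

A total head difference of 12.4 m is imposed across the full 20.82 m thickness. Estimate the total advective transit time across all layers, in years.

2.26

With flow normal to the layers, continuity requires the same specific discharge q through every layer.
Σ(b_i/K_i) = 2.00/0.000921 + 7.72/1.01 + 11.1/6.13 = 2181 d.
q = Δh / Σ(b_i/K_i) = 12.4 / 2181 = 0.005685 m/day.
In each layer the seepage velocity is v_i = q/n_i, so the layer transit time is t_i = b_i·n_i / q:
  layer 1 (sandy clay): t_1 = 2.00 × 0.10 / 0.005685 = 35.18 d
  layer 2 (silty sand): t_2 = 7.72 × 0.18 / 0.005685 = 244.4 d
  layer 3 (medium sand): t_3 = 11.1 × 0.28 / 0.005685 = 546.7 d
Total t = Σ t_i = 826.2 days = 2.262 years.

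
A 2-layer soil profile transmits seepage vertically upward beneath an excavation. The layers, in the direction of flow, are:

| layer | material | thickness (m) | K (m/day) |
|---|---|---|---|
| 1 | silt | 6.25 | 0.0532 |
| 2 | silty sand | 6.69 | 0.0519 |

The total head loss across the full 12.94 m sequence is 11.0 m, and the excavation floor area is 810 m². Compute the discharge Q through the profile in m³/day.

Flow is perpendicular to layering, so the layers act in series and the equivalent K is the thickness-weighted harmonic mean.
Total thickness L = 6.25 + 6.69 = 12.94 m.
Σ(b_i/K_i) = 6.25/0.0532 + 6.69/0.0519 = 246.4 d.
K_eq = L / Σ(b_i/K_i) = 12.94 / 246.4 = 0.05252 m/day.
Q = K_eq · A · (Δh/L) = 0.05252 × 810 × (11.0/12.94) = 36.16 m³/day.

36.2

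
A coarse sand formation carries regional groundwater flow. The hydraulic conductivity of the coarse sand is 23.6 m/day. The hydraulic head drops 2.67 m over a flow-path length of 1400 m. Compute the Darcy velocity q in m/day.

0.0450

Hydraulic gradient i = Δh / L = 2.67 / 1400 = 0.001907.
Specific discharge q = K · i = 23.60 × 0.001907 = 0.04501 m/day.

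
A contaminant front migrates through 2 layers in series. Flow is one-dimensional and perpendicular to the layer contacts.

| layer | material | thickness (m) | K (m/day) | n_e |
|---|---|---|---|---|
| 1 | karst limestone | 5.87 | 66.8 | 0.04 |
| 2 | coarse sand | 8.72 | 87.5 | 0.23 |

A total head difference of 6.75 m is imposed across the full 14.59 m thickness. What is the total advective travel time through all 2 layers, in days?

0.0622

With flow normal to the layers, continuity requires the same specific discharge q through every layer.
Σ(b_i/K_i) = 5.87/66.8 + 8.72/87.5 = 0.1875 d.
q = Δh / Σ(b_i/K_i) = 6.75 / 0.1875 = 35.99 m/day.
In each layer the seepage velocity is v_i = q/n_i, so the layer transit time is t_i = b_i·n_i / q:
  layer 1 (karst limestone): t_1 = 5.87 × 0.04 / 35.99 = 0.006523 d
  layer 2 (coarse sand): t_2 = 8.72 × 0.23 / 35.99 = 0.05572 d
Total t = Σ t_i = 0.06224 days.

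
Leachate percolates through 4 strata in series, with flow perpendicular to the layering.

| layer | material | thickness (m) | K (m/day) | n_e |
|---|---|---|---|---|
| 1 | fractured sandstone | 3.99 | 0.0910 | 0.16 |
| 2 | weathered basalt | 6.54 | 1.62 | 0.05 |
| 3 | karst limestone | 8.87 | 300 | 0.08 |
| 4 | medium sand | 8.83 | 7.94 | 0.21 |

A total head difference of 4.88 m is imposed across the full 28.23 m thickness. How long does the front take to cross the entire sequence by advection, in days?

With flow normal to the layers, continuity requires the same specific discharge q through every layer.
Σ(b_i/K_i) = 3.99/0.0910 + 6.54/1.62 + 8.87/300 + 8.83/7.94 = 49.02 d.
q = Δh / Σ(b_i/K_i) = 4.88 / 49.02 = 0.09954 m/day.
In each layer the seepage velocity is v_i = q/n_i, so the layer transit time is t_i = b_i·n_i / q:
  layer 1 (fractured sandstone): t_1 = 3.99 × 0.16 / 0.09954 = 6.413 d
  layer 2 (weathered basalt): t_2 = 6.54 × 0.05 / 0.09954 = 3.285 d
  layer 3 (karst limestone): t_3 = 8.87 × 0.08 / 0.09954 = 7.129 d
  layer 4 (medium sand): t_4 = 8.83 × 0.21 / 0.09954 = 18.63 d
Total t = Σ t_i = 35.46 days.

35.5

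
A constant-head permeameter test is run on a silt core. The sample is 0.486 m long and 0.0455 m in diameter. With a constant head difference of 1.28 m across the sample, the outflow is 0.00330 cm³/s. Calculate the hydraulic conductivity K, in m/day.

0.0666

Cross-sectional area A = π·(d/2)² = π × (0.0455/2)² = 0.001626 m².
Convert discharge: 0.00330 cm³/s = 3.300e-09 m³/s.
Darcy's law rearranged: K = Q·L / (A·Δh) = 3.300e-09 × 0.486 / (0.001626 × 1.28) = 7.706e-07 m/s = 0.06658 m/day.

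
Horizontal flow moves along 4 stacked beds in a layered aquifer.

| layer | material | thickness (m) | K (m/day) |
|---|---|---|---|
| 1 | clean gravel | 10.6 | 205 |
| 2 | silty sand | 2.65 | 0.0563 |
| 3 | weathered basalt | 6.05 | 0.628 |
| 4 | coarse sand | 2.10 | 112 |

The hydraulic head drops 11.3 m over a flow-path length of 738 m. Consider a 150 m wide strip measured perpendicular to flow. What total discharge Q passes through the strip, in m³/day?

5540

Flow is parallel to layering, so each bed carries its own Darcy discharge and the transmissivities add.
Σ(K_i·b_i) = 205×10.6 + 0.0563×2.65 + 0.628×6.05 + 112×2.10 = 2412 m²/day.
Hydraulic gradient i = Δh / L = 11.3 / 738 = 0.01531.
Q = Σ(K_i·b_i) · W · i = 2412 × 150 × 0.01531 = 5540 m³/day.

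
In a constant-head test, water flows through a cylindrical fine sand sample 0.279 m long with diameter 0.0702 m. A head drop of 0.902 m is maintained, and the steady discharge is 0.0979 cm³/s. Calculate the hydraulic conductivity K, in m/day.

Cross-sectional area A = π·(d/2)² = π × (0.0702/2)² = 0.003870 m².
Convert discharge: 0.0979 cm³/s = 9.790e-08 m³/s.
Darcy's law rearranged: K = Q·L / (A·Δh) = 9.790e-08 × 0.279 / (0.003870 × 0.902) = 7.824e-06 m/s = 0.6760 m/day.

0.676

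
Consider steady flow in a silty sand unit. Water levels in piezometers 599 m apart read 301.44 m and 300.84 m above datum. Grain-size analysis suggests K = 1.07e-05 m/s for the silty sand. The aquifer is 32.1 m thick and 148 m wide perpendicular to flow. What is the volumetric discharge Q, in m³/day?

4.40

Convert K: 1.07e-05 m/s × 86400 = 0.9245 m/day.
Cross-sectional area A = 148 × 32.1 = 4751 m².
Hydraulic gradient i = (301.44 − 300.84) / 599 = 0.6 / 599 = 0.001002.
Darcy's law: Q = K · A · i = 0.9245 × 4751 × 0.001002 = 4.399 m³/day.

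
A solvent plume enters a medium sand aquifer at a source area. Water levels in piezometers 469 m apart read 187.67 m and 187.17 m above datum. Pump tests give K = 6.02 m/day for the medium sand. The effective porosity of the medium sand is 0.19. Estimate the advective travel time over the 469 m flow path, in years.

Hydraulic gradient i = (187.67 − 187.17) / 469 = 0.5 / 469 = 0.001066.
Darcy flux q = K · i = 6.020 × 0.001066 = 0.006418 m/day.
Seepage velocity v = q / n_e = 0.006418 / 0.19 = 0.03378 m/day.
Travel time t = L / v = 469 / 0.03378 = 13885 days = 38.01 years.

38.0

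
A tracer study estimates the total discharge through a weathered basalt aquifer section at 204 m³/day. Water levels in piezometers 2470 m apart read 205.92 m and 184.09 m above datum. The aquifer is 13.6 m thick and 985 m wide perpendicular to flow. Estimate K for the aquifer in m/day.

1.72

Cross-sectional area A = 985 × 13.6 = 13396 m².
Hydraulic gradient i = (205.92 − 184.09) / 2470 = 21.83 / 2470 = 0.008838.
From Q = K·A·i, K = Q / (A·i) = 204 / (13396 × 0.008838) = 1.723 m/day.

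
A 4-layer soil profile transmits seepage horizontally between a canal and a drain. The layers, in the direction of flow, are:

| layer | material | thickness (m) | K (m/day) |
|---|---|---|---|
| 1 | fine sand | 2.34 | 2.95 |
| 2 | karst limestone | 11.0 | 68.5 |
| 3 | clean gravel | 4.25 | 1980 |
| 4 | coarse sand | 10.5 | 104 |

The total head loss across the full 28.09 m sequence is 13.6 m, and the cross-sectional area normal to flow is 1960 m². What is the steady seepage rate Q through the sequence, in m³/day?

25200

Flow is perpendicular to layering, so the layers act in series and the equivalent K is the thickness-weighted harmonic mean.
Total thickness L = 2.34 + 11.0 + 4.25 + 10.5 = 28.09 m.
Σ(b_i/K_i) = 2.34/2.95 + 11.0/68.5 + 4.25/1980 + 10.5/104 = 1.057 d.
K_eq = L / Σ(b_i/K_i) = 28.09 / 1.057 = 26.58 m/day.
Q = K_eq · A · (Δh/L) = 26.58 × 1960 × (13.6/28.09) = 25221 m³/day.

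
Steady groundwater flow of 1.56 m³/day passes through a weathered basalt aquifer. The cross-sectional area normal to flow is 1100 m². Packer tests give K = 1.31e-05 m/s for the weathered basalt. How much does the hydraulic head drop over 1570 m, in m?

Convert K: 1.31e-05 m/s × 86400 = 1.132 m/day.
From Q = K·A·i, i = Q / (K·A) = 1.56 / (1.132 × 1100) = 0.001253.
Head loss Δh = i · L = 0.001253 × 1570 = 1.967 m.

1.97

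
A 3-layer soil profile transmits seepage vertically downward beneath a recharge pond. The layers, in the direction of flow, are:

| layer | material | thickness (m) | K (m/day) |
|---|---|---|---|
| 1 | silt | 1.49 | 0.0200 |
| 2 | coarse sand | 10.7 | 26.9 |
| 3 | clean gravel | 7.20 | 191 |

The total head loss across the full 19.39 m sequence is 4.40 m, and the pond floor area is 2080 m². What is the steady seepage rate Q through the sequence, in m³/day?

Flow is perpendicular to layering, so the layers act in series and the equivalent K is the thickness-weighted harmonic mean.
Total thickness L = 1.49 + 10.7 + 7.20 = 19.39 m.
Σ(b_i/K_i) = 1.49/0.0200 + 10.7/26.9 + 7.20/191 = 74.94 d.
K_eq = L / Σ(b_i/K_i) = 19.39 / 74.94 = 0.2588 m/day.
Q = K_eq · A · (Δh/L) = 0.2588 × 2080 × (4.40/19.39) = 122.1 m³/day.

122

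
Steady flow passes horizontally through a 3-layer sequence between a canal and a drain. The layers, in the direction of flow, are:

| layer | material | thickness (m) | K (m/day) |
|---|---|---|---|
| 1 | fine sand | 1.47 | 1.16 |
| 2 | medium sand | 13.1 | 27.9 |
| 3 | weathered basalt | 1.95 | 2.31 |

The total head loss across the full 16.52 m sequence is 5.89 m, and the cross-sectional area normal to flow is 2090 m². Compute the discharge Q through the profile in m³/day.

4770

Flow is perpendicular to layering, so the layers act in series and the equivalent K is the thickness-weighted harmonic mean.
Total thickness L = 1.47 + 13.1 + 1.95 = 16.52 m.
Σ(b_i/K_i) = 1.47/1.16 + 13.1/27.9 + 1.95/2.31 = 2.581 d.
K_eq = L / Σ(b_i/K_i) = 16.52 / 2.581 = 6.401 m/day.
Q = K_eq · A · (Δh/L) = 6.401 × 2090 × (5.89/16.52) = 4770 m³/day.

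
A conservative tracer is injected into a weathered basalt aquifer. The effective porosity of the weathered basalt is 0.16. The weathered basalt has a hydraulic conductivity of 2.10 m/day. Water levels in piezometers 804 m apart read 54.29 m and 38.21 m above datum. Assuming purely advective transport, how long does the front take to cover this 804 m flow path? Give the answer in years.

8.39

Hydraulic gradient i = (54.29 − 38.21) / 804 = 16.08 / 804 = 0.02000.
Darcy flux q = K · i = 2.100 × 0.02000 = 0.04200 m/day.
Seepage velocity v = q / n_e = 0.04200 / 0.16 = 0.2625 m/day.
Travel time t = L / v = 804 / 0.2625 = 3063 days = 8.386 years.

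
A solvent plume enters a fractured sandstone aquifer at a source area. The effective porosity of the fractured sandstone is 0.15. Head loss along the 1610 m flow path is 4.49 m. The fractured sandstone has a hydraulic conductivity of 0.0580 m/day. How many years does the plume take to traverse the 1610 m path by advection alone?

4090

Hydraulic gradient i = Δh / L = 4.49 / 1610 = 0.002789.
Darcy flux q = K · i = 0.05800 × 0.002789 = 0.0001618 m/day.
Seepage velocity v = q / n_e = 0.0001618 / 0.15 = 0.001078 m/day.
Travel time t = L / v = 1610 / 0.001078 = 1.493e+06 days = 4088 years.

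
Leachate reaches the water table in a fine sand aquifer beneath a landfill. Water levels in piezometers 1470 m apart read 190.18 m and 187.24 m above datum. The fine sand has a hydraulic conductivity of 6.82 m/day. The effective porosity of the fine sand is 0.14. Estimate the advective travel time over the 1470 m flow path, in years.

Hydraulic gradient i = (190.18 − 187.24) / 1470 = 2.94 / 1470 = 0.002000.
Darcy flux q = K · i = 6.820 × 0.002000 = 0.01364 m/day.
Seepage velocity v = q / n_e = 0.01364 / 0.14 = 0.09743 m/day.
Travel time t = L / v = 1470 / 0.09743 = 15088 days = 41.31 years.

41.3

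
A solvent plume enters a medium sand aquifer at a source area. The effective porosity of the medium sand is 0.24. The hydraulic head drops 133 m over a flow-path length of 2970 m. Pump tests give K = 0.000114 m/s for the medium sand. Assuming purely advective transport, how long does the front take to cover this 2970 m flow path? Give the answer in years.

Convert K: 0.000114 m/s × 86400 = 9.850 m/day.
Hydraulic gradient i = Δh / L = 133 / 2970 = 0.04478.
Darcy flux q = K · i = 9.850 × 0.04478 = 0.4411 m/day.
Seepage velocity v = q / n_e = 0.4411 / 0.24 = 1.838 m/day.
Travel time t = L / v = 2970 / 1.838 = 1616 days = 4.424 years.

4.42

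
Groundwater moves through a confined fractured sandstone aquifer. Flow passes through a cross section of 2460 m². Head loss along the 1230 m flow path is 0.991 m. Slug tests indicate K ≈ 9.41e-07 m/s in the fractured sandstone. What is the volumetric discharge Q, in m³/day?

Convert K: 9.41e-07 m/s × 86400 = 0.08130 m/day.
Hydraulic gradient i = Δh / L = 0.991 / 1230 = 0.0008057.
Darcy's law: Q = K · A · i = 0.08130 × 2460 × 0.0008057 = 0.1611 m³/day.

0.161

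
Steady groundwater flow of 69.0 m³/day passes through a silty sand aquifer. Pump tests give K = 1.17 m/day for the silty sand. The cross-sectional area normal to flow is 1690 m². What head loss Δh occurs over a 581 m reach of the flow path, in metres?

20.3

From Q = K·A·i, i = Q / (K·A) = 69.0 / (1.170 × 1690) = 0.03490.
Head loss Δh = i · L = 0.03490 × 581 = 20.27 m.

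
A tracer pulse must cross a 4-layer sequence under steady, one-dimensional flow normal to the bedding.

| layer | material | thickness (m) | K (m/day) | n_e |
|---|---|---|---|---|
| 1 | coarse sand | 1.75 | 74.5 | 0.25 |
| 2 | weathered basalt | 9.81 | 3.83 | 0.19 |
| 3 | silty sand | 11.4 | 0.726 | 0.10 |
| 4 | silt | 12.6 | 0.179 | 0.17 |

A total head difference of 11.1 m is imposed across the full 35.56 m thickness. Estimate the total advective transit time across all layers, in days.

With flow normal to the layers, continuity requires the same specific discharge q through every layer.
Σ(b_i/K_i) = 1.75/74.5 + 9.81/3.83 + 11.4/0.726 + 12.6/0.179 = 88.68 d.
q = Δh / Σ(b_i/K_i) = 11.1 / 88.68 = 0.1252 m/day.
In each layer the seepage velocity is v_i = q/n_i, so the layer transit time is t_i = b_i·n_i / q:
  layer 1 (coarse sand): t_1 = 1.75 × 0.25 / 0.1252 = 3.495 d
  layer 2 (weathered basalt): t_2 = 9.81 × 0.19 / 0.1252 = 14.89 d
  layer 3 (silty sand): t_3 = 11.4 × 0.10 / 0.1252 = 9.108 d
  layer 4 (silt): t_4 = 12.6 × 0.17 / 0.1252 = 17.11 d
Total t = Σ t_i = 44.61 days.

44.6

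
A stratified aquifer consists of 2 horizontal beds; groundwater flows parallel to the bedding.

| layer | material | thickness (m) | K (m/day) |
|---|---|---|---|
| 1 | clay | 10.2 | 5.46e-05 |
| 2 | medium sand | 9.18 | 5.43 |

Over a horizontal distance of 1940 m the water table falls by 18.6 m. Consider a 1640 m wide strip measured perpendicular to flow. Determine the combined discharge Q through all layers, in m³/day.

Flow is parallel to layering, so each bed carries its own Darcy discharge and the transmissivities add.
Σ(K_i·b_i) = 5.46e-05×10.2 + 5.43×9.18 = 49.85 m²/day.
Hydraulic gradient i = Δh / L = 18.6 / 1940 = 0.009588.
Q = Σ(K_i·b_i) · W · i = 49.85 × 1640 × 0.009588 = 783.8 m³/day.

784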